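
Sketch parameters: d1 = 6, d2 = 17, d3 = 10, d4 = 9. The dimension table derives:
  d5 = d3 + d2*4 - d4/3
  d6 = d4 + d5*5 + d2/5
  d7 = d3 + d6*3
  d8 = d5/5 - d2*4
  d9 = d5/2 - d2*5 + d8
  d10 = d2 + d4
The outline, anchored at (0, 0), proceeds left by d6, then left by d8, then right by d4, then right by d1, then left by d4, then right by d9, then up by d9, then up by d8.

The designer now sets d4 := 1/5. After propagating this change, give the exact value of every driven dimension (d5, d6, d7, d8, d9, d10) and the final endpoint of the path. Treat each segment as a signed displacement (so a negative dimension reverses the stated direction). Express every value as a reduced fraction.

d5 = 1169/15
d6 = 5899/15
d7 = 5949/5
d8 = -3931/75
d9 = -14767/150
d10 = 86/5
endpoint = (-4333/10, -7543/50)

Apply edit: d4 := 1/5
  d5 = d3 + d2*4 - d4/3 = 1169/15
  d6 = d4 + d5*5 + d2/5 = 5899/15
  d7 = d3 + d6*3 = 5949/5
  d8 = d5/5 - d2*4 = -3931/75
  d9 = d5/2 - d2*5 + d8 = -14767/150
  d10 = d2 + d4 = 86/5
Walk from origin (0, 0):
  seg 1: left by d6 = 5899/15 → (-5899/15, 0)
  seg 2: left by d8 = -3931/75 → (-25564/75, 0)
  seg 3: right by d4 = 1/5 → (-25549/75, 0)
  seg 4: right by d1 = 6 → (-25099/75, 0)
  seg 5: left by d4 = 1/5 → (-25114/75, 0)
  seg 6: right by d9 = -14767/150 → (-4333/10, 0)
  seg 7: up by d9 = -14767/150 → (-4333/10, -14767/150)
  seg 8: up by d8 = -3931/75 → (-4333/10, -7543/50)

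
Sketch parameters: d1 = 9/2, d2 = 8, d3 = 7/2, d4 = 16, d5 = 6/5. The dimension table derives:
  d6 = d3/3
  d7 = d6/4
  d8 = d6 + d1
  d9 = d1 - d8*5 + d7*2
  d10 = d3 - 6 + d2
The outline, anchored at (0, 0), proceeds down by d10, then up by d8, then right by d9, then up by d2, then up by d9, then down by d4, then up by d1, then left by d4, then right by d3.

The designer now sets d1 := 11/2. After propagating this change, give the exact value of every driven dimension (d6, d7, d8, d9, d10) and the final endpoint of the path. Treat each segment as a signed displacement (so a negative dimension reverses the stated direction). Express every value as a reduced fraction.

Apply edit: d1 := 11/2
  d6 = d3/3 = 7/6
  d7 = d6/4 = 7/24
  d8 = d6 + d1 = 20/3
  d9 = d1 - d8*5 + d7*2 = -109/4
  d10 = d3 - 6 + d2 = 11/2
Walk from origin (0, 0):
  seg 1: down by d10 = 11/2 → (0, -11/2)
  seg 2: up by d8 = 20/3 → (0, 7/6)
  seg 3: right by d9 = -109/4 → (-109/4, 7/6)
  seg 4: up by d2 = 8 → (-109/4, 55/6)
  seg 5: up by d9 = -109/4 → (-109/4, -217/12)
  seg 6: down by d4 = 16 → (-109/4, -409/12)
  seg 7: up by d1 = 11/2 → (-109/4, -343/12)
  seg 8: left by d4 = 16 → (-173/4, -343/12)
  seg 9: right by d3 = 7/2 → (-159/4, -343/12)

d6 = 7/6
d7 = 7/24
d8 = 20/3
d9 = -109/4
d10 = 11/2
endpoint = (-159/4, -343/12)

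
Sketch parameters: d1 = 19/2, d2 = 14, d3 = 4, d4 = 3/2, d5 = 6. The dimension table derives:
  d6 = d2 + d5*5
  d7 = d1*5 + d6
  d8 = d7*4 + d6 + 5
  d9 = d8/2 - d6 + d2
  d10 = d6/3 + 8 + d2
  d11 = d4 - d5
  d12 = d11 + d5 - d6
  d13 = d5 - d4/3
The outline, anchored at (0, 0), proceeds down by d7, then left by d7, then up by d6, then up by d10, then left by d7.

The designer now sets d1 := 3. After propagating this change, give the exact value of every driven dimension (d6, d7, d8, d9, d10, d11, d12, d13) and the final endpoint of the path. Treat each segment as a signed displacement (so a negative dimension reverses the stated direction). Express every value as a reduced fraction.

d6 = 44
d7 = 59
d8 = 285
d9 = 225/2
d10 = 110/3
d11 = -9/2
d12 = -85/2
d13 = 11/2
endpoint = (-118, 65/3)

Apply edit: d1 := 3
  d6 = d2 + d5*5 = 44
  d7 = d1*5 + d6 = 59
  d8 = d7*4 + d6 + 5 = 285
  d9 = d8/2 - d6 + d2 = 225/2
  d10 = d6/3 + 8 + d2 = 110/3
  d11 = d4 - d5 = -9/2
  d12 = d11 + d5 - d6 = -85/2
  d13 = d5 - d4/3 = 11/2
Walk from origin (0, 0):
  seg 1: down by d7 = 59 → (0, -59)
  seg 2: left by d7 = 59 → (-59, -59)
  seg 3: up by d6 = 44 → (-59, -15)
  seg 4: up by d10 = 110/3 → (-59, 65/3)
  seg 5: left by d7 = 59 → (-118, 65/3)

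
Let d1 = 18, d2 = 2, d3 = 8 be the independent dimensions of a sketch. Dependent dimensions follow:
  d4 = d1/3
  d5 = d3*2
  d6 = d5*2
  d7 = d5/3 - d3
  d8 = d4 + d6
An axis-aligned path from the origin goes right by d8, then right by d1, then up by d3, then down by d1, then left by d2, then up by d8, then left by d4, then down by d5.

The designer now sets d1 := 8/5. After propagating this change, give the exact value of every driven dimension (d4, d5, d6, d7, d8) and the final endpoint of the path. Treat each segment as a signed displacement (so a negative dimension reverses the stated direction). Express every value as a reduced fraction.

Apply edit: d1 := 8/5
  d4 = d1/3 = 8/15
  d5 = d3*2 = 16
  d6 = d5*2 = 32
  d7 = d5/3 - d3 = -8/3
  d8 = d4 + d6 = 488/15
Walk from origin (0, 0):
  seg 1: right by d8 = 488/15 → (488/15, 0)
  seg 2: right by d1 = 8/5 → (512/15, 0)
  seg 3: up by d3 = 8 → (512/15, 8)
  seg 4: down by d1 = 8/5 → (512/15, 32/5)
  seg 5: left by d2 = 2 → (482/15, 32/5)
  seg 6: up by d8 = 488/15 → (482/15, 584/15)
  seg 7: left by d4 = 8/15 → (158/5, 584/15)
  seg 8: down by d5 = 16 → (158/5, 344/15)

d4 = 8/15
d5 = 16
d6 = 32
d7 = -8/3
d8 = 488/15
endpoint = (158/5, 344/15)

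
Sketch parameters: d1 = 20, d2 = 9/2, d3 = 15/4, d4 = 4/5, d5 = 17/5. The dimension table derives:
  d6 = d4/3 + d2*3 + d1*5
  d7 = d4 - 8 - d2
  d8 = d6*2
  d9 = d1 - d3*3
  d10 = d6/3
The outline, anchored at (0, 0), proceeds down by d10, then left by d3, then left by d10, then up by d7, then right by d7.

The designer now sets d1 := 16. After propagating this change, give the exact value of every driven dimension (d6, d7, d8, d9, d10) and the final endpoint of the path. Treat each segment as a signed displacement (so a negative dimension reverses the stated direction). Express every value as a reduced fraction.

Apply edit: d1 := 16
  d6 = d4/3 + d2*3 + d1*5 = 2813/30
  d7 = d4 - 8 - d2 = -117/10
  d8 = d6*2 = 2813/15
  d9 = d1 - d3*3 = 19/4
  d10 = d6/3 = 2813/90
Walk from origin (0, 0):
  seg 1: down by d10 = 2813/90 → (0, -2813/90)
  seg 2: left by d3 = 15/4 → (-15/4, -2813/90)
  seg 3: left by d10 = 2813/90 → (-6301/180, -2813/90)
  seg 4: up by d7 = -117/10 → (-6301/180, -1933/45)
  seg 5: right by d7 = -117/10 → (-8407/180, -1933/45)

d6 = 2813/30
d7 = -117/10
d8 = 2813/15
d9 = 19/4
d10 = 2813/90
endpoint = (-8407/180, -1933/45)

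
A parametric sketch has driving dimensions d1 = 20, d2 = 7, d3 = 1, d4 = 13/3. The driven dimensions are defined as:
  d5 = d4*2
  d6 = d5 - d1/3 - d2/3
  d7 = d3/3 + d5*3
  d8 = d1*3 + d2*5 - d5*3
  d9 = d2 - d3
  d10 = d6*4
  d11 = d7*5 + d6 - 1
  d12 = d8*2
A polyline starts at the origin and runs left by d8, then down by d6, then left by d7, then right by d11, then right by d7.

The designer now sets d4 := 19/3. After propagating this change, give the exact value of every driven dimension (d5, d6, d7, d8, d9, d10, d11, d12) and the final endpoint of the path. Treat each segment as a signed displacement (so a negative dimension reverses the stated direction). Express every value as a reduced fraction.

Apply edit: d4 := 19/3
  d5 = d4*2 = 38/3
  d6 = d5 - d1/3 - d2/3 = 11/3
  d7 = d3/3 + d5*3 = 115/3
  d8 = d1*3 + d2*5 - d5*3 = 57
  d9 = d2 - d3 = 6
  d10 = d6*4 = 44/3
  d11 = d7*5 + d6 - 1 = 583/3
  d12 = d8*2 = 114
Walk from origin (0, 0):
  seg 1: left by d8 = 57 → (-57, 0)
  seg 2: down by d6 = 11/3 → (-57, -11/3)
  seg 3: left by d7 = 115/3 → (-286/3, -11/3)
  seg 4: right by d11 = 583/3 → (99, -11/3)
  seg 5: right by d7 = 115/3 → (412/3, -11/3)

d5 = 38/3
d6 = 11/3
d7 = 115/3
d8 = 57
d9 = 6
d10 = 44/3
d11 = 583/3
d12 = 114
endpoint = (412/3, -11/3)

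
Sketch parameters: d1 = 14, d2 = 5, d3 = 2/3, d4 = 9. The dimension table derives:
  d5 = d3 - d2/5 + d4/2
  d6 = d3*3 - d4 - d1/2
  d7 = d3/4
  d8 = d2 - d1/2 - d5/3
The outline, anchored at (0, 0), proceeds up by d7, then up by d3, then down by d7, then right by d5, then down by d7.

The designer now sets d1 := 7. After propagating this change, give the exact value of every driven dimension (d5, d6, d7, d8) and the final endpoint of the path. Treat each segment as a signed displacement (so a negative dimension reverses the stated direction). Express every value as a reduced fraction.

Apply edit: d1 := 7
  d5 = d3 - d2/5 + d4/2 = 25/6
  d6 = d3*3 - d4 - d1/2 = -21/2
  d7 = d3/4 = 1/6
  d8 = d2 - d1/2 - d5/3 = 1/9
Walk from origin (0, 0):
  seg 1: up by d7 = 1/6 → (0, 1/6)
  seg 2: up by d3 = 2/3 → (0, 5/6)
  seg 3: down by d7 = 1/6 → (0, 2/3)
  seg 4: right by d5 = 25/6 → (25/6, 2/3)
  seg 5: down by d7 = 1/6 → (25/6, 1/2)

d5 = 25/6
d6 = -21/2
d7 = 1/6
d8 = 1/9
endpoint = (25/6, 1/2)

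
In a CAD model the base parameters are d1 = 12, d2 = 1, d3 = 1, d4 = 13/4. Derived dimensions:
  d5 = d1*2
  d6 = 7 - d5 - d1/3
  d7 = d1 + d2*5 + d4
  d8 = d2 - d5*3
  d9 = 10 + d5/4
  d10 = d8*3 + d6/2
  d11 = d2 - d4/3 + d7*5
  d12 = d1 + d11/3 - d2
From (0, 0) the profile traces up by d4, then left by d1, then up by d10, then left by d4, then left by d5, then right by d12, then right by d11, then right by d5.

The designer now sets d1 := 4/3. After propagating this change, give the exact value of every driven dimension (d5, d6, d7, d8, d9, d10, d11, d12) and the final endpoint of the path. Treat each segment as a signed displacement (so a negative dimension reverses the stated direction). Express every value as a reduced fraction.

d5 = 8/3
d6 = 35/9
d7 = 115/12
d8 = -7
d9 = 32/3
d10 = -343/18
d11 = 287/6
d12 = 293/18
endpoint = (2143/36, -569/36)

Apply edit: d1 := 4/3
  d5 = d1*2 = 8/3
  d6 = 7 - d5 - d1/3 = 35/9
  d7 = d1 + d2*5 + d4 = 115/12
  d8 = d2 - d5*3 = -7
  d9 = 10 + d5/4 = 32/3
  d10 = d8*3 + d6/2 = -343/18
  d11 = d2 - d4/3 + d7*5 = 287/6
  d12 = d1 + d11/3 - d2 = 293/18
Walk from origin (0, 0):
  seg 1: up by d4 = 13/4 → (0, 13/4)
  seg 2: left by d1 = 4/3 → (-4/3, 13/4)
  seg 3: up by d10 = -343/18 → (-4/3, -569/36)
  seg 4: left by d4 = 13/4 → (-55/12, -569/36)
  seg 5: left by d5 = 8/3 → (-29/4, -569/36)
  seg 6: right by d12 = 293/18 → (325/36, -569/36)
  seg 7: right by d11 = 287/6 → (2047/36, -569/36)
  seg 8: right by d5 = 8/3 → (2143/36, -569/36)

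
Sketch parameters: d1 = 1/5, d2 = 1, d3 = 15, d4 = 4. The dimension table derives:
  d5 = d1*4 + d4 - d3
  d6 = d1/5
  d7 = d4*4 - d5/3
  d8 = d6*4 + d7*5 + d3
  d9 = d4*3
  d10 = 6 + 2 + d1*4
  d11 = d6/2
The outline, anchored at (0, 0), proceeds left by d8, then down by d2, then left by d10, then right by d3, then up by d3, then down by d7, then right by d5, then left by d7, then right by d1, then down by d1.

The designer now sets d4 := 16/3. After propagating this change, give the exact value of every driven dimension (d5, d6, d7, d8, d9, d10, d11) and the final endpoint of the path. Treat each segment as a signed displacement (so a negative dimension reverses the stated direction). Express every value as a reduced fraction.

d5 = -133/15
d6 = 1/25
d7 = 1093/45
d8 = 30736/225
d9 = 16
d10 = 44/5
d11 = 1/50
endpoint = (-4084/25, -472/45)

Apply edit: d4 := 16/3
  d5 = d1*4 + d4 - d3 = -133/15
  d6 = d1/5 = 1/25
  d7 = d4*4 - d5/3 = 1093/45
  d8 = d6*4 + d7*5 + d3 = 30736/225
  d9 = d4*3 = 16
  d10 = 6 + 2 + d1*4 = 44/5
  d11 = d6/2 = 1/50
Walk from origin (0, 0):
  seg 1: left by d8 = 30736/225 → (-30736/225, 0)
  seg 2: down by d2 = 1 → (-30736/225, -1)
  seg 3: left by d10 = 44/5 → (-32716/225, -1)
  seg 4: right by d3 = 15 → (-29341/225, -1)
  seg 5: up by d3 = 15 → (-29341/225, 14)
  seg 6: down by d7 = 1093/45 → (-29341/225, -463/45)
  seg 7: right by d5 = -133/15 → (-31336/225, -463/45)
  seg 8: left by d7 = 1093/45 → (-4089/25, -463/45)
  seg 9: right by d1 = 1/5 → (-4084/25, -463/45)
  seg 10: down by d1 = 1/5 → (-4084/25, -472/45)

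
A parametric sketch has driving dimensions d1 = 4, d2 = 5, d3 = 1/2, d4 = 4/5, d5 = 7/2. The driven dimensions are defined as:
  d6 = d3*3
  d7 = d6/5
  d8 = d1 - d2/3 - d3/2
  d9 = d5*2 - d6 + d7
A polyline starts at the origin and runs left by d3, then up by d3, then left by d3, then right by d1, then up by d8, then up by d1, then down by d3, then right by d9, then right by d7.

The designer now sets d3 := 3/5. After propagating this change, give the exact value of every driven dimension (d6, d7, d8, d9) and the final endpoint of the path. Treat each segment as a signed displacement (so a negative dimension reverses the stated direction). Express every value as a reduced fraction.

d6 = 9/5
d7 = 9/25
d8 = 61/30
d9 = 139/25
endpoint = (218/25, 181/30)

Apply edit: d3 := 3/5
  d6 = d3*3 = 9/5
  d7 = d6/5 = 9/25
  d8 = d1 - d2/3 - d3/2 = 61/30
  d9 = d5*2 - d6 + d7 = 139/25
Walk from origin (0, 0):
  seg 1: left by d3 = 3/5 → (-3/5, 0)
  seg 2: up by d3 = 3/5 → (-3/5, 3/5)
  seg 3: left by d3 = 3/5 → (-6/5, 3/5)
  seg 4: right by d1 = 4 → (14/5, 3/5)
  seg 5: up by d8 = 61/30 → (14/5, 79/30)
  seg 6: up by d1 = 4 → (14/5, 199/30)
  seg 7: down by d3 = 3/5 → (14/5, 181/30)
  seg 8: right by d9 = 139/25 → (209/25, 181/30)
  seg 9: right by d7 = 9/25 → (218/25, 181/30)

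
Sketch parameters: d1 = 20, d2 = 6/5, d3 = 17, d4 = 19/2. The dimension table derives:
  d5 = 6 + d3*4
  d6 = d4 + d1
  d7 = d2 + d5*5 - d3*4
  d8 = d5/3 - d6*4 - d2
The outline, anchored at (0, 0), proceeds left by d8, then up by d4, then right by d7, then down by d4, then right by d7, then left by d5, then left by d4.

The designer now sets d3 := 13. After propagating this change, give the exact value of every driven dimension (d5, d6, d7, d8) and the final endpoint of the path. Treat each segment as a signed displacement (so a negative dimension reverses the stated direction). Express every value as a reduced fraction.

Apply edit: d3 := 13
  d5 = 6 + d3*4 = 58
  d6 = d4 + d1 = 59/2
  d7 = d2 + d5*5 - d3*4 = 1196/5
  d8 = d5/3 - d6*4 - d2 = -1498/15
Walk from origin (0, 0):
  seg 1: left by d8 = -1498/15 → (1498/15, 0)
  seg 2: up by d4 = 19/2 → (1498/15, 19/2)
  seg 3: right by d7 = 1196/5 → (5086/15, 19/2)
  seg 4: down by d4 = 19/2 → (5086/15, 0)
  seg 5: right by d7 = 1196/5 → (8674/15, 0)
  seg 6: left by d5 = 58 → (7804/15, 0)
  seg 7: left by d4 = 19/2 → (15323/30, 0)

d5 = 58
d6 = 59/2
d7 = 1196/5
d8 = -1498/15
endpoint = (15323/30, 0)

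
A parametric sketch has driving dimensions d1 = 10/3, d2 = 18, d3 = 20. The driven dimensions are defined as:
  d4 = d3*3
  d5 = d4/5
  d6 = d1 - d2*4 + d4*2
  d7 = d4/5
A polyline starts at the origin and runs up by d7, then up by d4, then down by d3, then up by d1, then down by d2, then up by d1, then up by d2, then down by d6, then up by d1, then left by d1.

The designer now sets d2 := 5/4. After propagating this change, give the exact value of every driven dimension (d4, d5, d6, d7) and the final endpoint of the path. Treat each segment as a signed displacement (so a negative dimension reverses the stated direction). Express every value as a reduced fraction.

d4 = 60
d5 = 12
d6 = 355/3
d7 = 12
endpoint = (-10/3, -169/3)

Apply edit: d2 := 5/4
  d4 = d3*3 = 60
  d5 = d4/5 = 12
  d6 = d1 - d2*4 + d4*2 = 355/3
  d7 = d4/5 = 12
Walk from origin (0, 0):
  seg 1: up by d7 = 12 → (0, 12)
  seg 2: up by d4 = 60 → (0, 72)
  seg 3: down by d3 = 20 → (0, 52)
  seg 4: up by d1 = 10/3 → (0, 166/3)
  seg 5: down by d2 = 5/4 → (0, 649/12)
  seg 6: up by d1 = 10/3 → (0, 689/12)
  seg 7: up by d2 = 5/4 → (0, 176/3)
  seg 8: down by d6 = 355/3 → (0, -179/3)
  seg 9: up by d1 = 10/3 → (0, -169/3)
  seg 10: left by d1 = 10/3 → (-10/3, -169/3)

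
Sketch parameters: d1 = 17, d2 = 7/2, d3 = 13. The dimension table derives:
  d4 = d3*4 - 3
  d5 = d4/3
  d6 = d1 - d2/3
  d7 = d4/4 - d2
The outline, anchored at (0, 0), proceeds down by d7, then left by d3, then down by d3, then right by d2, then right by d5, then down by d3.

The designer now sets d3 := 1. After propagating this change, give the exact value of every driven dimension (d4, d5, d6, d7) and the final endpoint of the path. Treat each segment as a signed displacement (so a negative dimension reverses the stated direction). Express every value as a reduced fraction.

d4 = 1
d5 = 1/3
d6 = 95/6
d7 = -13/4
endpoint = (17/6, 5/4)

Apply edit: d3 := 1
  d4 = d3*4 - 3 = 1
  d5 = d4/3 = 1/3
  d6 = d1 - d2/3 = 95/6
  d7 = d4/4 - d2 = -13/4
Walk from origin (0, 0):
  seg 1: down by d7 = -13/4 → (0, 13/4)
  seg 2: left by d3 = 1 → (-1, 13/4)
  seg 3: down by d3 = 1 → (-1, 9/4)
  seg 4: right by d2 = 7/2 → (5/2, 9/4)
  seg 5: right by d5 = 1/3 → (17/6, 9/4)
  seg 6: down by d3 = 1 → (17/6, 5/4)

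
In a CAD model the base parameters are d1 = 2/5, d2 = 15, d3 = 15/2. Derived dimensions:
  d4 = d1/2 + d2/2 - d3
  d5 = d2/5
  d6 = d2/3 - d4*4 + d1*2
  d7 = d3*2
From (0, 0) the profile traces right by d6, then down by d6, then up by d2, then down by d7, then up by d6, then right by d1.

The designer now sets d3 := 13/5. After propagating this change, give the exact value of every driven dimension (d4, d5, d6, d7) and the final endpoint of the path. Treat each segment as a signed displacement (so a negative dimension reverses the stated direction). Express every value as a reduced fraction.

Apply edit: d3 := 13/5
  d4 = d1/2 + d2/2 - d3 = 51/10
  d5 = d2/5 = 3
  d6 = d2/3 - d4*4 + d1*2 = -73/5
  d7 = d3*2 = 26/5
Walk from origin (0, 0):
  seg 1: right by d6 = -73/5 → (-73/5, 0)
  seg 2: down by d6 = -73/5 → (-73/5, 73/5)
  seg 3: up by d2 = 15 → (-73/5, 148/5)
  seg 4: down by d7 = 26/5 → (-73/5, 122/5)
  seg 5: up by d6 = -73/5 → (-73/5, 49/5)
  seg 6: right by d1 = 2/5 → (-71/5, 49/5)

d4 = 51/10
d5 = 3
d6 = -73/5
d7 = 26/5
endpoint = (-71/5, 49/5)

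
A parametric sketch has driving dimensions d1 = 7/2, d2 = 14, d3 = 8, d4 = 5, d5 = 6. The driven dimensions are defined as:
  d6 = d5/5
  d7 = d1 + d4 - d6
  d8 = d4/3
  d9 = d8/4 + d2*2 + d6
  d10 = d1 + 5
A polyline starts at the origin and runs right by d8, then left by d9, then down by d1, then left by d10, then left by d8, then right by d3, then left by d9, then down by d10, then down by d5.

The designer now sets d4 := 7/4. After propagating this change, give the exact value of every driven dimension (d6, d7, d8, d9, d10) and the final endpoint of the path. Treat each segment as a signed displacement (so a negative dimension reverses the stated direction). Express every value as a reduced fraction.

d6 = 6/5
d7 = 81/20
d8 = 7/12
d9 = 7043/240
d10 = 17/2
endpoint = (-7103/120, -18)

Apply edit: d4 := 7/4
  d6 = d5/5 = 6/5
  d7 = d1 + d4 - d6 = 81/20
  d8 = d4/3 = 7/12
  d9 = d8/4 + d2*2 + d6 = 7043/240
  d10 = d1 + 5 = 17/2
Walk from origin (0, 0):
  seg 1: right by d8 = 7/12 → (7/12, 0)
  seg 2: left by d9 = 7043/240 → (-2301/80, 0)
  seg 3: down by d1 = 7/2 → (-2301/80, -7/2)
  seg 4: left by d10 = 17/2 → (-2981/80, -7/2)
  seg 5: left by d8 = 7/12 → (-9083/240, -7/2)
  seg 6: right by d3 = 8 → (-7163/240, -7/2)
  seg 7: left by d9 = 7043/240 → (-7103/120, -7/2)
  seg 8: down by d10 = 17/2 → (-7103/120, -12)
  seg 9: down by d5 = 6 → (-7103/120, -18)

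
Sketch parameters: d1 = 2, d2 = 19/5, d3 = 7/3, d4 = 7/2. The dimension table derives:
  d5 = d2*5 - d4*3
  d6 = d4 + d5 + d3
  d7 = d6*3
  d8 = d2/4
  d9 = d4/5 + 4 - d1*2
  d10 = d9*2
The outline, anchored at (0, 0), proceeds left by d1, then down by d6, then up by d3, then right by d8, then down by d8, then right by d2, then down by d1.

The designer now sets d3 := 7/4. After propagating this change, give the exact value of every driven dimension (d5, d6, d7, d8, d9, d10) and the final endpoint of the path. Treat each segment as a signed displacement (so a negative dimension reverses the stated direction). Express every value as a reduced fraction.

Apply edit: d3 := 7/4
  d5 = d2*5 - d4*3 = 17/2
  d6 = d4 + d5 + d3 = 55/4
  d7 = d6*3 = 165/4
  d8 = d2/4 = 19/20
  d9 = d4/5 + 4 - d1*2 = 7/10
  d10 = d9*2 = 7/5
Walk from origin (0, 0):
  seg 1: left by d1 = 2 → (-2, 0)
  seg 2: down by d6 = 55/4 → (-2, -55/4)
  seg 3: up by d3 = 7/4 → (-2, -12)
  seg 4: right by d8 = 19/20 → (-21/20, -12)
  seg 5: down by d8 = 19/20 → (-21/20, -259/20)
  seg 6: right by d2 = 19/5 → (11/4, -259/20)
  seg 7: down by d1 = 2 → (11/4, -299/20)

d5 = 17/2
d6 = 55/4
d7 = 165/4
d8 = 19/20
d9 = 7/10
d10 = 7/5
endpoint = (11/4, -299/20)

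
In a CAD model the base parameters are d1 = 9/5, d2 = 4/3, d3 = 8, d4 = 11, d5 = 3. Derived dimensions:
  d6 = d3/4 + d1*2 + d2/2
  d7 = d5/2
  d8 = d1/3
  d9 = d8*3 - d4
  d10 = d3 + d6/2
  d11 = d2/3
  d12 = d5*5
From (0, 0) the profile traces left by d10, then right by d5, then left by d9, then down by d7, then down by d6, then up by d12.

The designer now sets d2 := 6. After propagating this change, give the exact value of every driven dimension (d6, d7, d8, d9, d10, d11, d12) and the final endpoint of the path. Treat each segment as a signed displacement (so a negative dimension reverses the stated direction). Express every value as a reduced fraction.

Apply edit: d2 := 6
  d6 = d3/4 + d1*2 + d2/2 = 43/5
  d7 = d5/2 = 3/2
  d8 = d1/3 = 3/5
  d9 = d8*3 - d4 = -46/5
  d10 = d3 + d6/2 = 123/10
  d11 = d2/3 = 2
  d12 = d5*5 = 15
Walk from origin (0, 0):
  seg 1: left by d10 = 123/10 → (-123/10, 0)
  seg 2: right by d5 = 3 → (-93/10, 0)
  seg 3: left by d9 = -46/5 → (-1/10, 0)
  seg 4: down by d7 = 3/2 → (-1/10, -3/2)
  seg 5: down by d6 = 43/5 → (-1/10, -101/10)
  seg 6: up by d12 = 15 → (-1/10, 49/10)

d6 = 43/5
d7 = 3/2
d8 = 3/5
d9 = -46/5
d10 = 123/10
d11 = 2
d12 = 15
endpoint = (-1/10, 49/10)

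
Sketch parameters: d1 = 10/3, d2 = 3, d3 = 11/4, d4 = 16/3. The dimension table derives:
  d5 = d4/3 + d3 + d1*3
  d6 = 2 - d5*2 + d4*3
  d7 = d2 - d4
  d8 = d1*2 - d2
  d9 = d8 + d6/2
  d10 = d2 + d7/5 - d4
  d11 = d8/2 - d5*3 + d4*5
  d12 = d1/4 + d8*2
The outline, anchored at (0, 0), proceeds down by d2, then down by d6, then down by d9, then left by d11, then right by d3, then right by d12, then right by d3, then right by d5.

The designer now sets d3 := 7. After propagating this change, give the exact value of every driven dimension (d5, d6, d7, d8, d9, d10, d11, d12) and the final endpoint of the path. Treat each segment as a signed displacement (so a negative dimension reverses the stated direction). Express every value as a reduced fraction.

Apply edit: d3 := 7
  d5 = d4/3 + d3 + d1*3 = 169/9
  d6 = 2 - d5*2 + d4*3 = -176/9
  d7 = d2 - d4 = -7/3
  d8 = d1*2 - d2 = 11/3
  d9 = d8 + d6/2 = -55/9
  d10 = d2 + d7/5 - d4 = -14/5
  d11 = d8/2 - d5*3 + d4*5 = -167/6
  d12 = d1/4 + d8*2 = 49/6
Walk from origin (0, 0):
  seg 1: down by d2 = 3 → (0, -3)
  seg 2: down by d6 = -176/9 → (0, 149/9)
  seg 3: down by d9 = -55/9 → (0, 68/3)
  seg 4: left by d11 = -167/6 → (167/6, 68/3)
  seg 5: right by d3 = 7 → (209/6, 68/3)
  seg 6: right by d12 = 49/6 → (43, 68/3)
  seg 7: right by d3 = 7 → (50, 68/3)
  seg 8: right by d5 = 169/9 → (619/9, 68/3)

d5 = 169/9
d6 = -176/9
d7 = -7/3
d8 = 11/3
d9 = -55/9
d10 = -14/5
d11 = -167/6
d12 = 49/6
endpoint = (619/9, 68/3)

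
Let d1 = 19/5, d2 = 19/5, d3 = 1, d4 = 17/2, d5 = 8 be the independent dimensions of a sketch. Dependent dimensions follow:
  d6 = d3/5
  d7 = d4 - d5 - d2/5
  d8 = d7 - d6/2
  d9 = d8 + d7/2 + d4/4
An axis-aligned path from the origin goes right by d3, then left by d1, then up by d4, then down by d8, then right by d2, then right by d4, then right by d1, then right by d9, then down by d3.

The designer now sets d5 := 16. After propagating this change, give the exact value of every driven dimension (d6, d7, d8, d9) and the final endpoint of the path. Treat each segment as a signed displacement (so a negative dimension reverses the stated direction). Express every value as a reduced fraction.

d6 = 1/5
d7 = -413/50
d8 = -209/25
d9 = -2073/200
endpoint = (587/200, 793/50)

Apply edit: d5 := 16
  d6 = d3/5 = 1/5
  d7 = d4 - d5 - d2/5 = -413/50
  d8 = d7 - d6/2 = -209/25
  d9 = d8 + d7/2 + d4/4 = -2073/200
Walk from origin (0, 0):
  seg 1: right by d3 = 1 → (1, 0)
  seg 2: left by d1 = 19/5 → (-14/5, 0)
  seg 3: up by d4 = 17/2 → (-14/5, 17/2)
  seg 4: down by d8 = -209/25 → (-14/5, 843/50)
  seg 5: right by d2 = 19/5 → (1, 843/50)
  seg 6: right by d4 = 17/2 → (19/2, 843/50)
  seg 7: right by d1 = 19/5 → (133/10, 843/50)
  seg 8: right by d9 = -2073/200 → (587/200, 843/50)
  seg 9: down by d3 = 1 → (587/200, 793/50)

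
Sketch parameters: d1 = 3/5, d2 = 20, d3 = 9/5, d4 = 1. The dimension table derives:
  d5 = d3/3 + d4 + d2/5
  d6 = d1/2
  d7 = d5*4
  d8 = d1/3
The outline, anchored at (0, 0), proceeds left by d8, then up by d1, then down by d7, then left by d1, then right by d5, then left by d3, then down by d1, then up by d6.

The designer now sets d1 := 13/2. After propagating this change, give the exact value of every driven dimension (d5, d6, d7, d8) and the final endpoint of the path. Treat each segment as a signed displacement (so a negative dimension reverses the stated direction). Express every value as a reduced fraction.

d5 = 28/5
d6 = 13/4
d7 = 112/5
d8 = 13/6
endpoint = (-73/15, -383/20)

Apply edit: d1 := 13/2
  d5 = d3/3 + d4 + d2/5 = 28/5
  d6 = d1/2 = 13/4
  d7 = d5*4 = 112/5
  d8 = d1/3 = 13/6
Walk from origin (0, 0):
  seg 1: left by d8 = 13/6 → (-13/6, 0)
  seg 2: up by d1 = 13/2 → (-13/6, 13/2)
  seg 3: down by d7 = 112/5 → (-13/6, -159/10)
  seg 4: left by d1 = 13/2 → (-26/3, -159/10)
  seg 5: right by d5 = 28/5 → (-46/15, -159/10)
  seg 6: left by d3 = 9/5 → (-73/15, -159/10)
  seg 7: down by d1 = 13/2 → (-73/15, -112/5)
  seg 8: up by d6 = 13/4 → (-73/15, -383/20)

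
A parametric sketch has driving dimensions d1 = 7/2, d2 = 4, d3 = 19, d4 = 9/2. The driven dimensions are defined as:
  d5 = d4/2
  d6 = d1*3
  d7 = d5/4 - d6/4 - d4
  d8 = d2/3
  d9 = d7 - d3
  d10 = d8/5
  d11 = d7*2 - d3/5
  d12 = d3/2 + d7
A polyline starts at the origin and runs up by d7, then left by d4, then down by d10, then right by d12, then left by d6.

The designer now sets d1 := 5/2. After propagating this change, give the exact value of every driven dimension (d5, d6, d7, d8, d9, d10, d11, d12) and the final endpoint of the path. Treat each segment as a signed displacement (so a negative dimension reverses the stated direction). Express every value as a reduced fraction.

Apply edit: d1 := 5/2
  d5 = d4/2 = 9/4
  d6 = d1*3 = 15/2
  d7 = d5/4 - d6/4 - d4 = -93/16
  d8 = d2/3 = 4/3
  d9 = d7 - d3 = -397/16
  d10 = d8/5 = 4/15
  d11 = d7*2 - d3/5 = -617/40
  d12 = d3/2 + d7 = 59/16
Walk from origin (0, 0):
  seg 1: up by d7 = -93/16 → (0, -93/16)
  seg 2: left by d4 = 9/2 → (-9/2, -93/16)
  seg 3: down by d10 = 4/15 → (-9/2, -1459/240)
  seg 4: right by d12 = 59/16 → (-13/16, -1459/240)
  seg 5: left by d6 = 15/2 → (-133/16, -1459/240)

d5 = 9/4
d6 = 15/2
d7 = -93/16
d8 = 4/3
d9 = -397/16
d10 = 4/15
d11 = -617/40
d12 = 59/16
endpoint = (-133/16, -1459/240)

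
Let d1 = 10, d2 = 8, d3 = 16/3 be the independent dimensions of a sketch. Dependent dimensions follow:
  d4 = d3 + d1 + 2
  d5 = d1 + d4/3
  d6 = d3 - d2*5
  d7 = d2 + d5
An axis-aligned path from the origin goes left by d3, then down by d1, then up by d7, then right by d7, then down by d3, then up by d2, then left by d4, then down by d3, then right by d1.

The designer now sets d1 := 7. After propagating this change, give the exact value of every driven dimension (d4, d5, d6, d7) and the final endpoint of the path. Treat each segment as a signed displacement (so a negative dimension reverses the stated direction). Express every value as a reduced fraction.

Apply edit: d1 := 7
  d4 = d3 + d1 + 2 = 43/3
  d5 = d1 + d4/3 = 106/9
  d6 = d3 - d2*5 = -104/3
  d7 = d2 + d5 = 178/9
Walk from origin (0, 0):
  seg 1: left by d3 = 16/3 → (-16/3, 0)
  seg 2: down by d1 = 7 → (-16/3, -7)
  seg 3: up by d7 = 178/9 → (-16/3, 115/9)
  seg 4: right by d7 = 178/9 → (130/9, 115/9)
  seg 5: down by d3 = 16/3 → (130/9, 67/9)
  seg 6: up by d2 = 8 → (130/9, 139/9)
  seg 7: left by d4 = 43/3 → (1/9, 139/9)
  seg 8: down by d3 = 16/3 → (1/9, 91/9)
  seg 9: right by d1 = 7 → (64/9, 91/9)

d4 = 43/3
d5 = 106/9
d6 = -104/3
d7 = 178/9
endpoint = (64/9, 91/9)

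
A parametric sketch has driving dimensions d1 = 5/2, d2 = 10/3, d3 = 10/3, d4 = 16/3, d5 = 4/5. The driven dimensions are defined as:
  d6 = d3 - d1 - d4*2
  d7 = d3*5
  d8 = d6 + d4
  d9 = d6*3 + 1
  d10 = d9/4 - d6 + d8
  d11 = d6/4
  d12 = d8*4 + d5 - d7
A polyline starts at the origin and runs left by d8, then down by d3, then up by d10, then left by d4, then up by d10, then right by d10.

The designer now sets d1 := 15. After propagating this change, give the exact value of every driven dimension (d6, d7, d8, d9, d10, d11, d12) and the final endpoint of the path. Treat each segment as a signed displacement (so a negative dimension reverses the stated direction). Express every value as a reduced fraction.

d6 = -67/3
d7 = 50/3
d8 = -17
d9 = -66
d10 = -67/6
d11 = -67/12
d12 = -1258/15
endpoint = (1/2, -77/3)

Apply edit: d1 := 15
  d6 = d3 - d1 - d4*2 = -67/3
  d7 = d3*5 = 50/3
  d8 = d6 + d4 = -17
  d9 = d6*3 + 1 = -66
  d10 = d9/4 - d6 + d8 = -67/6
  d11 = d6/4 = -67/12
  d12 = d8*4 + d5 - d7 = -1258/15
Walk from origin (0, 0):
  seg 1: left by d8 = -17 → (17, 0)
  seg 2: down by d3 = 10/3 → (17, -10/3)
  seg 3: up by d10 = -67/6 → (17, -29/2)
  seg 4: left by d4 = 16/3 → (35/3, -29/2)
  seg 5: up by d10 = -67/6 → (35/3, -77/3)
  seg 6: right by d10 = -67/6 → (1/2, -77/3)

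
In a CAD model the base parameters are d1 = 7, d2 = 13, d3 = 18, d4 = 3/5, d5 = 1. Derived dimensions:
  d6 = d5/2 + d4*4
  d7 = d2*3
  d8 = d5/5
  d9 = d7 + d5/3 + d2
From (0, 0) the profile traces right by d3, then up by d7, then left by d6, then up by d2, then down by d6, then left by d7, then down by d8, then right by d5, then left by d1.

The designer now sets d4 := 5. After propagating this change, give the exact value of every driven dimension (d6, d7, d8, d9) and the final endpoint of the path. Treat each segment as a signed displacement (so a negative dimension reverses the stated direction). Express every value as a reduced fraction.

Apply edit: d4 := 5
  d6 = d5/2 + d4*4 = 41/2
  d7 = d2*3 = 39
  d8 = d5/5 = 1/5
  d9 = d7 + d5/3 + d2 = 157/3
Walk from origin (0, 0):
  seg 1: right by d3 = 18 → (18, 0)
  seg 2: up by d7 = 39 → (18, 39)
  seg 3: left by d6 = 41/2 → (-5/2, 39)
  seg 4: up by d2 = 13 → (-5/2, 52)
  seg 5: down by d6 = 41/2 → (-5/2, 63/2)
  seg 6: left by d7 = 39 → (-83/2, 63/2)
  seg 7: down by d8 = 1/5 → (-83/2, 313/10)
  seg 8: right by d5 = 1 → (-81/2, 313/10)
  seg 9: left by d1 = 7 → (-95/2, 313/10)

d6 = 41/2
d7 = 39
d8 = 1/5
d9 = 157/3
endpoint = (-95/2, 313/10)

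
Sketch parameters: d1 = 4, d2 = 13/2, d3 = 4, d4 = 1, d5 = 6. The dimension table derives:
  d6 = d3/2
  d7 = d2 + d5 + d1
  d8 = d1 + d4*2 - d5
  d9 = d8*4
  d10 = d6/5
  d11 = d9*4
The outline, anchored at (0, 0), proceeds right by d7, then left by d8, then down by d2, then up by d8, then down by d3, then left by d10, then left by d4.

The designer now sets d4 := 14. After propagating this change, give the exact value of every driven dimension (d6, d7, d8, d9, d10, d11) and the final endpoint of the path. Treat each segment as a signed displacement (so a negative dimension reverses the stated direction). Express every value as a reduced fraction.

d6 = 2
d7 = 33/2
d8 = 26
d9 = 104
d10 = 2/5
d11 = 416
endpoint = (-239/10, 31/2)

Apply edit: d4 := 14
  d6 = d3/2 = 2
  d7 = d2 + d5 + d1 = 33/2
  d8 = d1 + d4*2 - d5 = 26
  d9 = d8*4 = 104
  d10 = d6/5 = 2/5
  d11 = d9*4 = 416
Walk from origin (0, 0):
  seg 1: right by d7 = 33/2 → (33/2, 0)
  seg 2: left by d8 = 26 → (-19/2, 0)
  seg 3: down by d2 = 13/2 → (-19/2, -13/2)
  seg 4: up by d8 = 26 → (-19/2, 39/2)
  seg 5: down by d3 = 4 → (-19/2, 31/2)
  seg 6: left by d10 = 2/5 → (-99/10, 31/2)
  seg 7: left by d4 = 14 → (-239/10, 31/2)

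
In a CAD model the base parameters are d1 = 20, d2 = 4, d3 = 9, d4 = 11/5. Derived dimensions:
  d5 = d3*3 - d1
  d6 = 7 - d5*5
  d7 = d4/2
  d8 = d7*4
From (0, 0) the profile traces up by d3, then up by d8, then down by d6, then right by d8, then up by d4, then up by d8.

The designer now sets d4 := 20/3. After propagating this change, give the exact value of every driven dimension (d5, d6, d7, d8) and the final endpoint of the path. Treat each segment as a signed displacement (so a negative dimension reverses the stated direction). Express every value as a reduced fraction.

d5 = 7
d6 = -28
d7 = 10/3
d8 = 40/3
endpoint = (40/3, 211/3)

Apply edit: d4 := 20/3
  d5 = d3*3 - d1 = 7
  d6 = 7 - d5*5 = -28
  d7 = d4/2 = 10/3
  d8 = d7*4 = 40/3
Walk from origin (0, 0):
  seg 1: up by d3 = 9 → (0, 9)
  seg 2: up by d8 = 40/3 → (0, 67/3)
  seg 3: down by d6 = -28 → (0, 151/3)
  seg 4: right by d8 = 40/3 → (40/3, 151/3)
  seg 5: up by d4 = 20/3 → (40/3, 57)
  seg 6: up by d8 = 40/3 → (40/3, 211/3)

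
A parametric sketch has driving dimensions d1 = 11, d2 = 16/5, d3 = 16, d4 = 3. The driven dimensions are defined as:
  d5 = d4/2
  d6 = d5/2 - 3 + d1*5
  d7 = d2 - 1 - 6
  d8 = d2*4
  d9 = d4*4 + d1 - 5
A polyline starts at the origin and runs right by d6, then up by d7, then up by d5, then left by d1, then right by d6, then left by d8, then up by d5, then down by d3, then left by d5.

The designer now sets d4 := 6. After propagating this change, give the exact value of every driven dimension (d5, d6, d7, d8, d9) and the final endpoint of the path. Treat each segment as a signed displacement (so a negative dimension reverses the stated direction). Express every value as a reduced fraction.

d5 = 3
d6 = 107/2
d7 = -19/5
d8 = 64/5
d9 = 30
endpoint = (401/5, -69/5)

Apply edit: d4 := 6
  d5 = d4/2 = 3
  d6 = d5/2 - 3 + d1*5 = 107/2
  d7 = d2 - 1 - 6 = -19/5
  d8 = d2*4 = 64/5
  d9 = d4*4 + d1 - 5 = 30
Walk from origin (0, 0):
  seg 1: right by d6 = 107/2 → (107/2, 0)
  seg 2: up by d7 = -19/5 → (107/2, -19/5)
  seg 3: up by d5 = 3 → (107/2, -4/5)
  seg 4: left by d1 = 11 → (85/2, -4/5)
  seg 5: right by d6 = 107/2 → (96, -4/5)
  seg 6: left by d8 = 64/5 → (416/5, -4/5)
  seg 7: up by d5 = 3 → (416/5, 11/5)
  seg 8: down by d3 = 16 → (416/5, -69/5)
  seg 9: left by d5 = 3 → (401/5, -69/5)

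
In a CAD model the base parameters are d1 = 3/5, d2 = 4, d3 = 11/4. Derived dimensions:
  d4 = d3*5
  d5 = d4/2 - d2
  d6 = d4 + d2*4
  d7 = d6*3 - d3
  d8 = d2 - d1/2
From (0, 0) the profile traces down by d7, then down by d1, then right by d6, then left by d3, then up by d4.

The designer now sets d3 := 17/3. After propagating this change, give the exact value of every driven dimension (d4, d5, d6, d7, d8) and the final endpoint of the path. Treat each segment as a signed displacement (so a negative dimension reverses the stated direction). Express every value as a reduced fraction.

d4 = 85/3
d5 = 61/6
d6 = 133/3
d7 = 382/3
d8 = 37/10
endpoint = (116/3, -498/5)

Apply edit: d3 := 17/3
  d4 = d3*5 = 85/3
  d5 = d4/2 - d2 = 61/6
  d6 = d4 + d2*4 = 133/3
  d7 = d6*3 - d3 = 382/3
  d8 = d2 - d1/2 = 37/10
Walk from origin (0, 0):
  seg 1: down by d7 = 382/3 → (0, -382/3)
  seg 2: down by d1 = 3/5 → (0, -1919/15)
  seg 3: right by d6 = 133/3 → (133/3, -1919/15)
  seg 4: left by d3 = 17/3 → (116/3, -1919/15)
  seg 5: up by d4 = 85/3 → (116/3, -498/5)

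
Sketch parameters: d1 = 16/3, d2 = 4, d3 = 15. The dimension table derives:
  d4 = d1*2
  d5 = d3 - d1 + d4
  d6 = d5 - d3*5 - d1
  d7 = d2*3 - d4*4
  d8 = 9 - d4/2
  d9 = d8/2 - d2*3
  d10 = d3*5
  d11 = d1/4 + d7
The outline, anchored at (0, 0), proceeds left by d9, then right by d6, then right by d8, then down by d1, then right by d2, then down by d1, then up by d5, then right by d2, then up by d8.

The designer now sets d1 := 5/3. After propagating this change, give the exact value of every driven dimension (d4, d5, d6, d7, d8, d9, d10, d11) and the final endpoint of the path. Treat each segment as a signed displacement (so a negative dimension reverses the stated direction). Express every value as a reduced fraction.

d4 = 10/3
d5 = 50/3
d6 = -60
d7 = -4/3
d8 = 22/3
d9 = -25/3
d10 = 75
d11 = -11/12
endpoint = (-109/3, 62/3)

Apply edit: d1 := 5/3
  d4 = d1*2 = 10/3
  d5 = d3 - d1 + d4 = 50/3
  d6 = d5 - d3*5 - d1 = -60
  d7 = d2*3 - d4*4 = -4/3
  d8 = 9 - d4/2 = 22/3
  d9 = d8/2 - d2*3 = -25/3
  d10 = d3*5 = 75
  d11 = d1/4 + d7 = -11/12
Walk from origin (0, 0):
  seg 1: left by d9 = -25/3 → (25/3, 0)
  seg 2: right by d6 = -60 → (-155/3, 0)
  seg 3: right by d8 = 22/3 → (-133/3, 0)
  seg 4: down by d1 = 5/3 → (-133/3, -5/3)
  seg 5: right by d2 = 4 → (-121/3, -5/3)
  seg 6: down by d1 = 5/3 → (-121/3, -10/3)
  seg 7: up by d5 = 50/3 → (-121/3, 40/3)
  seg 8: right by d2 = 4 → (-109/3, 40/3)
  seg 9: up by d8 = 22/3 → (-109/3, 62/3)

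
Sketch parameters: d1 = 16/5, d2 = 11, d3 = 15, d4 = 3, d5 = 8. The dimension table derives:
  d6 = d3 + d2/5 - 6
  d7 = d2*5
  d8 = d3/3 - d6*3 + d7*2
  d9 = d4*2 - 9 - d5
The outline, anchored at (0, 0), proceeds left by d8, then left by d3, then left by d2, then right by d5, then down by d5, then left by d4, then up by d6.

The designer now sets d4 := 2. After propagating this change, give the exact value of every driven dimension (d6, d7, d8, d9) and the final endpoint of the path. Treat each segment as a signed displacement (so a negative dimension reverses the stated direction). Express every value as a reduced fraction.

d6 = 56/5
d7 = 55
d8 = 407/5
d9 = -13
endpoint = (-507/5, 16/5)

Apply edit: d4 := 2
  d6 = d3 + d2/5 - 6 = 56/5
  d7 = d2*5 = 55
  d8 = d3/3 - d6*3 + d7*2 = 407/5
  d9 = d4*2 - 9 - d5 = -13
Walk from origin (0, 0):
  seg 1: left by d8 = 407/5 → (-407/5, 0)
  seg 2: left by d3 = 15 → (-482/5, 0)
  seg 3: left by d2 = 11 → (-537/5, 0)
  seg 4: right by d5 = 8 → (-497/5, 0)
  seg 5: down by d5 = 8 → (-497/5, -8)
  seg 6: left by d4 = 2 → (-507/5, -8)
  seg 7: up by d6 = 56/5 → (-507/5, 16/5)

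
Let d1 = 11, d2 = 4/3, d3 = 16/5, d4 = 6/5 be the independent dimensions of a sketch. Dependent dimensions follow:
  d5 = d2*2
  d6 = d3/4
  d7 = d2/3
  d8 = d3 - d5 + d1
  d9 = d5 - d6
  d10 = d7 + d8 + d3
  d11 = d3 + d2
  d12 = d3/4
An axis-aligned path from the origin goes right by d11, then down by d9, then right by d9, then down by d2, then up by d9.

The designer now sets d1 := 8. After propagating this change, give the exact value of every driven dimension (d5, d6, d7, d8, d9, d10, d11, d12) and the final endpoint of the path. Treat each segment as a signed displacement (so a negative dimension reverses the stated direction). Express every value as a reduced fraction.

Apply edit: d1 := 8
  d5 = d2*2 = 8/3
  d6 = d3/4 = 4/5
  d7 = d2/3 = 4/9
  d8 = d3 - d5 + d1 = 128/15
  d9 = d5 - d6 = 28/15
  d10 = d7 + d8 + d3 = 548/45
  d11 = d3 + d2 = 68/15
  d12 = d3/4 = 4/5
Walk from origin (0, 0):
  seg 1: right by d11 = 68/15 → (68/15, 0)
  seg 2: down by d9 = 28/15 → (68/15, -28/15)
  seg 3: right by d9 = 28/15 → (32/5, -28/15)
  seg 4: down by d2 = 4/3 → (32/5, -16/5)
  seg 5: up by d9 = 28/15 → (32/5, -4/3)

d5 = 8/3
d6 = 4/5
d7 = 4/9
d8 = 128/15
d9 = 28/15
d10 = 548/45
d11 = 68/15
d12 = 4/5
endpoint = (32/5, -4/3)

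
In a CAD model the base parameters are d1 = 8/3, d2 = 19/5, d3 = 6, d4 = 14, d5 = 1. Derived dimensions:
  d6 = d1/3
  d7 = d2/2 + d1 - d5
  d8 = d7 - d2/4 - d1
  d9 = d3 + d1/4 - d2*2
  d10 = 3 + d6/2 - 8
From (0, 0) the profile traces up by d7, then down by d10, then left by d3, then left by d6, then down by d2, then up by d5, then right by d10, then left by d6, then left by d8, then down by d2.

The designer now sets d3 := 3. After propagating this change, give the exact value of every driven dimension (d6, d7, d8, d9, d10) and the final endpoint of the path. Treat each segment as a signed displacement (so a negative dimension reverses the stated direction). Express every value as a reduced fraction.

Apply edit: d3 := 3
  d6 = d1/3 = 8/9
  d7 = d2/2 + d1 - d5 = 107/30
  d8 = d7 - d2/4 - d1 = -1/20
  d9 = d3 + d1/4 - d2*2 = -59/15
  d10 = 3 + d6/2 - 8 = -41/9
Walk from origin (0, 0):
  seg 1: up by d7 = 107/30 → (0, 107/30)
  seg 2: down by d10 = -41/9 → (0, 731/90)
  seg 3: left by d3 = 3 → (-3, 731/90)
  seg 4: left by d6 = 8/9 → (-35/9, 731/90)
  seg 5: down by d2 = 19/5 → (-35/9, 389/90)
  seg 6: up by d5 = 1 → (-35/9, 479/90)
  seg 7: right by d10 = -41/9 → (-76/9, 479/90)
  seg 8: left by d6 = 8/9 → (-28/3, 479/90)
  seg 9: left by d8 = -1/20 → (-557/60, 479/90)
  seg 10: down by d2 = 19/5 → (-557/60, 137/90)

d6 = 8/9
d7 = 107/30
d8 = -1/20
d9 = -59/15
d10 = -41/9
endpoint = (-557/60, 137/90)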